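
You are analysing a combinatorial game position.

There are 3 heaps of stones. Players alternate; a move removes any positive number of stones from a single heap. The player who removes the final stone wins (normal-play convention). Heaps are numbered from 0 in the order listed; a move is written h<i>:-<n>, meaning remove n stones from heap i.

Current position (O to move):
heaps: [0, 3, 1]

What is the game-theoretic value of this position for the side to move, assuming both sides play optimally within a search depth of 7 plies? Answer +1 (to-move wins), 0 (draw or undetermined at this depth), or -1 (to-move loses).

p1 O@[(0,3,1)]: h1:-1[(0,2,1)]-1 h1:-2[(0,1,1)]+1* h1:-3[(0,0,1)]-1 h2:-1[(0,3,0)]-1
p2 X@[(0,1,1)]: h1:-1[(0,0,1)]-1* h2:-1[(0,1,0)]-1
p3 O@[(0,0,1)]: h2:-1[(0,0,0)]+1*
p4 X@[(0,0,0)] terminal -1; root [(0,3,1)] d7

value((0,3,1), O) = +1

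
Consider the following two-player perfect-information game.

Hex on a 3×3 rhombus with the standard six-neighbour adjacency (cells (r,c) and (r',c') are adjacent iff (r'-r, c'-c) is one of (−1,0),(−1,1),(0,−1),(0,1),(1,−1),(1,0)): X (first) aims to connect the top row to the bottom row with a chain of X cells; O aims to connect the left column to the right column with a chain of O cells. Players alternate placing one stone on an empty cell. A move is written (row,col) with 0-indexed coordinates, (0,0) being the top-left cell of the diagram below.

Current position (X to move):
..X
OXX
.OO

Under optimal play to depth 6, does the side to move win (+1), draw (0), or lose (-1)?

p1 X@[..X/OXX/.OO]: (0,0)[X.X/OXX/.OO]-1 (0,1)[.XX/OXX/.OO]-1 (2,0)[..X/OXX/XOO]+1*
p2 O@[..X/OXX/XOO] terminal -1; root [..X/OXX/.OO] d6

value(..X/OXX/.OO, X) = +1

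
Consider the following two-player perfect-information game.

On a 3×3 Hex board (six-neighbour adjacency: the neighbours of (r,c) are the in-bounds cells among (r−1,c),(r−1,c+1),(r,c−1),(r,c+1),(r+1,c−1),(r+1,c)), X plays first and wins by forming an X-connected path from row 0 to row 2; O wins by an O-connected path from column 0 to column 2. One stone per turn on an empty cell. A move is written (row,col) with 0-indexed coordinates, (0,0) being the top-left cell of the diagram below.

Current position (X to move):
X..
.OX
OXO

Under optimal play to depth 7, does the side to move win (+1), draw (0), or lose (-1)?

value(X../.OX/OXO, X) = +1

[X../.OX/OXO] X move#1: (0,1):-1/XX./.OX/OXO, (0,2):+1/X.X/.OX/OXO*, (1,0):-1/X../XOX/OXO
[X.X/.OX/OXO] end (terminal -1, O#2); searched X../.OX/OXO to 7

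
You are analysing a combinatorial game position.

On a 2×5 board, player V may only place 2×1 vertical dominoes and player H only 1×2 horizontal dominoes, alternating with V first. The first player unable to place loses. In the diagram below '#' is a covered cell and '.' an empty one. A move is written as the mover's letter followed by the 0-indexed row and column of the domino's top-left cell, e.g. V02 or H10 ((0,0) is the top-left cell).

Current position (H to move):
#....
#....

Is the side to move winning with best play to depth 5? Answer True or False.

[#..../#....] H move#1: H01:-1/###../#...., H02:+1/#.##./#....*, H03:-1/#..##/#...., H11:-1/#..../###.., H12:+1/#..../#.##., H13:-1/#..../#..##
[#.##./#....] V move#2: V01:-1/####./##...*, V04:-1/#.###/#...#
[####./##...] H move#3: H12:-1/####./####., H13:+1/####./##.##*
[####./##.##] end (terminal -1, V#4); searched #..../#.... to 5

H winning at [#..../#....]: True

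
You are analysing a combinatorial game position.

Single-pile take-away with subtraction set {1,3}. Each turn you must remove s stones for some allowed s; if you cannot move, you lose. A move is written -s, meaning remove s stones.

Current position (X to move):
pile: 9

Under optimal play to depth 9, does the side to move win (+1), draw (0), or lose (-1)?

value(9, X) = +1

p1 X@[9]: -1[8]+1* -3[6]+1
p2 O@[8]: -1[7]-1* -3[5]-1
p3 X@[7]: -1[6]+1* -3[4]+1
p4 O@[6]: -1[5]-1* -3[3]-1
p5 X@[5]: -1[4]+1* -3[2]+1
p6 O@[4]: -1[3]-1* -3[1]-1
p7 X@[3]: -1[2]+1* -3[0]+1
p8 O@[2]: -1[1]-1*
p9 X@[1]: -1[0]+1*
p10 O@[0] terminal -1; root [9] d9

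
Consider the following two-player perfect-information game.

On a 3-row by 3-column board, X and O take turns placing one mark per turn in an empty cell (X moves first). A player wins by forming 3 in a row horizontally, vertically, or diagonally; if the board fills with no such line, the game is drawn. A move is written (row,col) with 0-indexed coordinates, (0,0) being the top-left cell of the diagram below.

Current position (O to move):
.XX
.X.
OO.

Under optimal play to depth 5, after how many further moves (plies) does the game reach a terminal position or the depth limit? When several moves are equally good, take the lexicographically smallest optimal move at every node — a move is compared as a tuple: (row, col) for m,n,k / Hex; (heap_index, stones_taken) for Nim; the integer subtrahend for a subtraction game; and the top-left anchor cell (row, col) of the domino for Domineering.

p1 O@[.XX/.X./OO.]: (0,0)[OXX/.X./OO.]+1* (1,0)[.XX/OX./OO.]-1 (1,2)[.XX/.XO/OO.]-1 (2,2)[.XX/.X./OOO]+1
p2 X@[OXX/.X./OO.]: (1,0)[OXX/XX./OO.]-1* (1,2)[OXX/.XX/OO.]-1 (2,2)[OXX/.X./OOX]-1
p3 O@[OXX/XX./OO.]: (1,2)[OXX/XXO/OO.]+0 (2,2)[OXX/XX./OOO]+1*
p4 X@[OXX/XX./OOO] terminal -1; root [.XX/.X./OO.] d5

PV length from [.XX/.X./OO.]: 3 plies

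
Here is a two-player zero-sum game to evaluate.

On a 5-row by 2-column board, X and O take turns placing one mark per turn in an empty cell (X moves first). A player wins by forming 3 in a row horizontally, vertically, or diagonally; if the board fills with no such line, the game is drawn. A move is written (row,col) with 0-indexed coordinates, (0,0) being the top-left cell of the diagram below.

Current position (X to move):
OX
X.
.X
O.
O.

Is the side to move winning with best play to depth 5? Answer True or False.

ply 1, X at OX/X./.X/O./O. | (1,1)=+1→OX/XX/.X/O./O.*; (2,0)=+0→OX/X./XX/O./O.; (3,1)=-1→OX/X./.X/OX/O.; (4,1)=-1→OX/X./.X/O./OX
ply 2: OX/XX/.X/O./O. is terminal -1 (O); from OX/X./.X/O./O. depth 5

X winning at [OX/X./.X/O./O.]: True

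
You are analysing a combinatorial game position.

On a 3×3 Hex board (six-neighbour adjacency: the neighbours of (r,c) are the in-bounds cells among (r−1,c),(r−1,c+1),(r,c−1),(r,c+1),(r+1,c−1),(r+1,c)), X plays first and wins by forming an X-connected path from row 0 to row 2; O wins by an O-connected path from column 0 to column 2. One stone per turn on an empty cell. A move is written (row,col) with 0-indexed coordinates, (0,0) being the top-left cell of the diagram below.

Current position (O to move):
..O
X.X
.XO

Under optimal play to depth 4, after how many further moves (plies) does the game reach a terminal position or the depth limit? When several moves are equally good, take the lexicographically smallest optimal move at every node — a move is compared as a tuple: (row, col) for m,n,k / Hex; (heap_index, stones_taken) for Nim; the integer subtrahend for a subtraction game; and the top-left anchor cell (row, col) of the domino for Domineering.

PV length from [..O/X.X/.XO]: 4 plies

ply 1, O at ..O/X.X/.XO | (0,0)=-1→O.O/X.X/.XO*; (0,1)=-1→.OO/X.X/.XO; (1,1)=-1→..O/XOX/.XO; (2,0)=-1→..O/X.X/OXO
ply 2, X at O.O/X.X/.XO | (0,1)=+1→OXO/X.X/.XO*; (1,1)=-1→O.O/XXX/.XO; (2,0)=-1→O.O/X.X/XXO
ply 3, O at OXO/X.X/.XO | (1,1)=-1→OXO/XOX/.XO*; (2,0)=-1→OXO/X.X/OXO
ply 4, X at OXO/XOX/.XO | (2,0)=+1→OXO/XOX/XXO*
ply 5: OXO/XOX/XXO is terminal -1 (O); from ..O/X.X/.XO depth 4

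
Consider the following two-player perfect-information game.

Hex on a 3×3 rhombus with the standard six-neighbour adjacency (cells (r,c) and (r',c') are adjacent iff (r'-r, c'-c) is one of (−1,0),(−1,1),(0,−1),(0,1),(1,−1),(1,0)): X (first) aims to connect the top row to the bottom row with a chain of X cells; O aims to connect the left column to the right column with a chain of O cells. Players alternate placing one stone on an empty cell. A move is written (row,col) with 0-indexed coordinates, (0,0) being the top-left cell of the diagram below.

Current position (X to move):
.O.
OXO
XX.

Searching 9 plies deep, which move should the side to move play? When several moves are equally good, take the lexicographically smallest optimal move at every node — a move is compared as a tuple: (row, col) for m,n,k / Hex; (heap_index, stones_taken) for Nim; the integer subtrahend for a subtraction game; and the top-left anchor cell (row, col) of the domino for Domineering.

X's best at [.O./OXO/XX.]: (0,2)

p1 X@[.O./OXO/XX.]: (0,0)[XO./OXO/XX.]-1 (0,2)[.OX/OXO/XX.]+1* (2,2)[.O./OXO/XXX]-1
p2 O@[.OX/OXO/XX.] terminal -1; root [.O./OXO/XX.] d9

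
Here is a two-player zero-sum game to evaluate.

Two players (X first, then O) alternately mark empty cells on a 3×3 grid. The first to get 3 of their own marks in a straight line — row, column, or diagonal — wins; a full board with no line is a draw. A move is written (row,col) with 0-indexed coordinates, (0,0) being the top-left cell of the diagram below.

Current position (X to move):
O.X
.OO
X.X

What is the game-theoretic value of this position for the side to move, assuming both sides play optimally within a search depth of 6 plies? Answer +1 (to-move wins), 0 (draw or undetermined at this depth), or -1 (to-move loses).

[O.X/.OO/X.X] X move#1: (0,1):-1/OXX/.OO/X.X, (1,0):+0/O.X/XOO/X.X, (2,1):+1/O.X/.OO/XXX*
[O.X/.OO/XXX] end (terminal -1, O#2); searched O.X/.OO/X.X to 6

value(O.X/.OO/X.X, X) = +1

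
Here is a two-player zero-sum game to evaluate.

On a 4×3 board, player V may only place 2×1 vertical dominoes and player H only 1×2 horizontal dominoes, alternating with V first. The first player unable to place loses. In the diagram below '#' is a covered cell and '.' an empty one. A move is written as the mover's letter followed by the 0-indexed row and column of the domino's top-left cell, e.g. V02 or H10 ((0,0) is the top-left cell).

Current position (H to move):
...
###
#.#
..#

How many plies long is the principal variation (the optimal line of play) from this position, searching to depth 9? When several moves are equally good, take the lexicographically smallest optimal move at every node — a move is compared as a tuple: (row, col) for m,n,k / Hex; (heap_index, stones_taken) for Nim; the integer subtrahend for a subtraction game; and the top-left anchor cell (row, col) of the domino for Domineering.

PV length from [.../###/#.#/..#]: 1 ply

[.../###/#.#/..#] H move#1: H00:-1/##./###/#.#/..#, H01:-1/.##/###/#.#/..#, H30:+1/.../###/#.#/###*
[.../###/#.#/###] end (terminal -1, V#2); searched .../###/#.#/..# to 9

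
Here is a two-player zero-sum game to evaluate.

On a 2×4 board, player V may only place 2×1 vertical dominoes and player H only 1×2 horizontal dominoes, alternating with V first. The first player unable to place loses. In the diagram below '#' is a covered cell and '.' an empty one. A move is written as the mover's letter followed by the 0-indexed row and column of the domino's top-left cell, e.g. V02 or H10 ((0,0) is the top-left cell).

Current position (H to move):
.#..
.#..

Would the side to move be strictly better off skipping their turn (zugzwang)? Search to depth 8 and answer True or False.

zugzwang(.#../.#.., H) = False

p1 H@[.#../.#..]: H02[.###/.#..]+1* H12[.#../.###]+1
p2 V@[.###/.#..]: V00[####/##..]-1*
p3 H@[####/##..]: H12[####/####]+1*
p4 V@[####/####] terminal -1; root [.#../.#..] d8
pass branch (V moves first from the same position):
  | p1 V@[.#../.#..]: V00[##../##..]-1 V02[.##./.##.]+1* V03[.#.#/.#.#]+1
  | p2 H@[.##./.##.] terminal -1; root [.#../.#..] d8
H moving scores +1; H passing scores -1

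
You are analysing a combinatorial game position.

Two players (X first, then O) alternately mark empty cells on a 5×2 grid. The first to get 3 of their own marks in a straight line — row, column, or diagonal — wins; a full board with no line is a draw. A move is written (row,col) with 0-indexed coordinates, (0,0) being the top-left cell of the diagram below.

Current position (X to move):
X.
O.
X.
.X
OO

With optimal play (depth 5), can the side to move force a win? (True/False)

p1 X@[X./O./X./.X/OO]: (0,1)[XX/O./X./.X/OO]+0* (1,1)[X./OX/X./.X/OO]+0 (2,1)[X./O./XX/.X/OO]+0 (3,0)[X./O./X./XX/OO]+0
p2 O@[XX/O./X./.X/OO]: (1,1)[XX/OO/X./.X/OO]+0* (2,1)[XX/O./XO/.X/OO]+0 (3,0)[XX/O./X./OX/OO]+0
p3 X@[XX/OO/X./.X/OO]: (2,1)[XX/OO/XX/.X/OO]+0* (3,0)[XX/OO/X./XX/OO]+0
p4 O@[XX/OO/XX/.X/OO]: (3,0)[XX/OO/XX/OX/OO]+0*
p5 X@[XX/OO/XX/OX/OO] terminal +0; root [X./O./X./.X/OO] d5

X winning at [X./O./X./.X/OO]: False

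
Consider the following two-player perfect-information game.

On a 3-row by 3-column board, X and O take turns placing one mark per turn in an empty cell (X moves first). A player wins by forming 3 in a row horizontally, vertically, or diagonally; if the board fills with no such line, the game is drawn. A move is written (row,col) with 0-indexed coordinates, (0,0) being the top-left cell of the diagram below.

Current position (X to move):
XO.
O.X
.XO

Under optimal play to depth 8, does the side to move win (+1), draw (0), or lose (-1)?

value(XO./O.X/.XO, X) = 0

p1 X@[XO./O.X/.XO]: (0,2)[XOX/O.X/.XO]+0* (1,1)[XO./OXX/.XO]+0 (2,0)[XO./O.X/XXO]+0
p2 O@[XOX/O.X/.XO]: (1,1)[XOX/OOX/.XO]+0* (2,0)[XOX/O.X/OXO]+0
p3 X@[XOX/OOX/.XO]: (2,0)[XOX/OOX/XXO]+0*
p4 O@[XOX/OOX/XXO] terminal +0; root [XO./O.X/.XO] d8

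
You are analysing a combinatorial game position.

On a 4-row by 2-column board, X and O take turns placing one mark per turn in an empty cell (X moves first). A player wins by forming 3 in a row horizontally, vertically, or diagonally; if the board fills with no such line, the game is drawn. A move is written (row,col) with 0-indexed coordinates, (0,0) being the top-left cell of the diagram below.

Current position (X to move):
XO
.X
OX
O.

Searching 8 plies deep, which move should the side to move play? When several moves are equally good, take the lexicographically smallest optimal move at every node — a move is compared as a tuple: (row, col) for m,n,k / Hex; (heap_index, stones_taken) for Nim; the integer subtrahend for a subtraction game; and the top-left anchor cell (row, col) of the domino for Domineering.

[XO/.X/OX/O.] X move#1: (1,0):+0/XO/XX/OX/O., (3,1):+1/XO/.X/OX/OX*
[XO/.X/OX/OX] end (terminal -1, O#2); searched XO/.X/OX/O. to 8

X's best at [XO/.X/OX/O.]: (3,1)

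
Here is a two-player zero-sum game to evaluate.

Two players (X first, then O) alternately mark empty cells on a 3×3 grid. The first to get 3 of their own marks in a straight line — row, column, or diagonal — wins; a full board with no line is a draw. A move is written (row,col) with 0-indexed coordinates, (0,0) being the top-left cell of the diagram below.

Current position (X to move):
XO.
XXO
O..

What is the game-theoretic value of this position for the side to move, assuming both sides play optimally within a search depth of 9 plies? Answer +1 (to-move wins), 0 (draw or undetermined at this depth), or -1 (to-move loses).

value(XO./XXO/O.., X) = +1

[XO./XXO/O..] X move#1: (0,2):+0/XOX/XXO/O.., (2,1):+0/XO./XXO/OX., (2,2):+1/XO./XXO/O.X*
[XO./XXO/O.X] end (terminal -1, O#2); searched XO./XXO/O.. to 9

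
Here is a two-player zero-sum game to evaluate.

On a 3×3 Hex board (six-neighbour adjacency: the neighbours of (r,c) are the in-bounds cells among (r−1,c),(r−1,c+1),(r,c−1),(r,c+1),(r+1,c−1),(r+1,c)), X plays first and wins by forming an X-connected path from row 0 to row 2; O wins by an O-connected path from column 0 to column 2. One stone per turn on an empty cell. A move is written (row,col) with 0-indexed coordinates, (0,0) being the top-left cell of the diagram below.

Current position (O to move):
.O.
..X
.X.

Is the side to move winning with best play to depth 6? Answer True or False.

O winning at [.O./..X/.X.]: True

p1 O@[.O./..X/.X.]: (0,0)[OO./..X/.X.]-1 (0,2)[.OO/..X/.X.]+1* (1,0)[.O./O.X/.X.]-1 (1,1)[.O./.OX/.X.]-1 (2,0)[.O./..X/OX.]-1 (2,2)[.O./..X/.XO]-1
p2 X@[.OO/..X/.X.]: (0,0)[XOO/..X/.X.]-1* (1,0)[.OO/X.X/.X.]-1 (1,1)[.OO/.XX/.X.]-1 (2,0)[.OO/..X/XX.]-1 (2,2)[.OO/..X/.XX]-1
p3 O@[XOO/..X/.X.]: (1,0)[XOO/O.X/.X.]+1* (1,1)[XOO/.OX/.X.]+1 (2,0)[XOO/..X/OX.]+1 (2,2)[XOO/..X/.XO]-1
p4 X@[XOO/O.X/.X.] terminal -1; root [.O./..X/.X.] d6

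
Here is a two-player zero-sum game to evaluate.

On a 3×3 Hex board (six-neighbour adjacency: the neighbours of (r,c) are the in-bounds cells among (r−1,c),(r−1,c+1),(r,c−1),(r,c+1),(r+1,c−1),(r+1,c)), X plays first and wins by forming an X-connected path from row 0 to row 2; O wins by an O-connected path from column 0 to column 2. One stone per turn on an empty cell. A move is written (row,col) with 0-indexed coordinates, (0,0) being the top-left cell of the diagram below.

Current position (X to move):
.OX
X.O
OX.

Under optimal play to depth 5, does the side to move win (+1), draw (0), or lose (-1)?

p1 X@[.OX/X.O/OX.]: (0,0)[XOX/X.O/OX.]-1 (1,1)[.OX/XXO/OX.]+1* (2,2)[.OX/X.O/OXX]-1
p2 O@[.OX/XXO/OX.] terminal -1; root [.OX/X.O/OX.] d5

value(.OX/X.O/OX., X) = +1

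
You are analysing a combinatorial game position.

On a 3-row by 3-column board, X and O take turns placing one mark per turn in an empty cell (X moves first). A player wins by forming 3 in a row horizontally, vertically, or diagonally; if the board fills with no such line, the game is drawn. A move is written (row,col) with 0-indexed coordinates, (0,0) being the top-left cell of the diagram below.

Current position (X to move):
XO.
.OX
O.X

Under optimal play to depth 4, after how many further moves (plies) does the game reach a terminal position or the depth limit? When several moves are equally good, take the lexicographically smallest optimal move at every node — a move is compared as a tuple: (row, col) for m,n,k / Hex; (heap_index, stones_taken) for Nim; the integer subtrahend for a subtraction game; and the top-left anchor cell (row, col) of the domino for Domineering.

[XO./.OX/O.X] X move#1: (0,2):+1/XOX/.OX/O.X*, (1,0):-1/XO./XOX/O.X, (2,1):-1/XO./.OX/OXX
[XOX/.OX/O.X] end (terminal -1, O#2); searched XO./.OX/O.X to 4

PV length from [XO./.OX/O.X]: 1 ply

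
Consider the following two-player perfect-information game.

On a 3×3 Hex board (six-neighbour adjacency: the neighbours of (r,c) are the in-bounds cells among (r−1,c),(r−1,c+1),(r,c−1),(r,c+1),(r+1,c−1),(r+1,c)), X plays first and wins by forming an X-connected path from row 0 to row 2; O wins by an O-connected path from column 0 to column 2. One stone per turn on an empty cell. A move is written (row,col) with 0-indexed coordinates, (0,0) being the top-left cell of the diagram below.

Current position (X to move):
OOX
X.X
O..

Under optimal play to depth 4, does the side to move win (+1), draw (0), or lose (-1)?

value(OOX/X.X/O.., X) = +1

p1 X@[OOX/X.X/O..]: (1,1)[OOX/XXX/O..]+1* (2,1)[OOX/X.X/OX.]+1 (2,2)[OOX/X.X/O.X]+1
p2 O@[OOX/XXX/O..]: (2,1)[OOX/XXX/OO.]-1* (2,2)[OOX/XXX/O.O]-1
p3 X@[OOX/XXX/OO.]: (2,2)[OOX/XXX/OOX]+1*
p4 O@[OOX/XXX/OOX] terminal -1; root [OOX/X.X/O..] d4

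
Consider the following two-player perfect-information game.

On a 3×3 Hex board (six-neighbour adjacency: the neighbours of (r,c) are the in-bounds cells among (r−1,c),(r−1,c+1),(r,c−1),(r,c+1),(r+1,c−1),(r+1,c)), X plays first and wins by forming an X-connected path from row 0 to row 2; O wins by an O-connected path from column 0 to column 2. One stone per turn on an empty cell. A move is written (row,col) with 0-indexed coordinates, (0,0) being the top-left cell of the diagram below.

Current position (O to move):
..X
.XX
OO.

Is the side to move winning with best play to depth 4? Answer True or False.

O winning at [..X/.XX/OO.]: True

[..X/.XX/OO.] O move#1: (0,0):-1/O.X/.XX/OO., (0,1):-1/.OX/.XX/OO., (1,0):-1/..X/OXX/OO., (2,2):+1/..X/.XX/OOO*
[..X/.XX/OOO] end (terminal -1, X#2); searched ..X/.XX/OO. to 4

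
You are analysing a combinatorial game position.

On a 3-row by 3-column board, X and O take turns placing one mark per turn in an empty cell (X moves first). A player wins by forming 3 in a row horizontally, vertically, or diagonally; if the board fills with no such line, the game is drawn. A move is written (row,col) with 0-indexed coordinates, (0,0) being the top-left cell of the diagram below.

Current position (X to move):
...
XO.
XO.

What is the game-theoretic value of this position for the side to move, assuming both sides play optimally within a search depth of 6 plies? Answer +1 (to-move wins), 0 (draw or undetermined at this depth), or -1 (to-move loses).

value(.../XO./XO., X) = +1

[.../XO./XO.] X move#1: (0,0):+1/X../XO./XO.*, (0,1):+0/.X./XO./XO., (0,2):-1/..X/XO./XO., (1,2):-1/.../XOX/XO., (2,2):-1/.../XO./XOX
[X../XO./XO.] end (terminal -1, O#2); searched .../XO./XO. to 6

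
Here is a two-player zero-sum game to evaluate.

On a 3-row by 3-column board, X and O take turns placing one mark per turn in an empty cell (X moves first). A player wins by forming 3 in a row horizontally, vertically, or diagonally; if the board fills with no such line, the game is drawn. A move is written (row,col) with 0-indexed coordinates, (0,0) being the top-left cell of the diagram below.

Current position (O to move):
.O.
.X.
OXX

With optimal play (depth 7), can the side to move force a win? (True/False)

ply 1, O at .O./.X./OXX | (0,0)=+1→OO./.X./OXX*; (0,2)=-1→.OO/.X./OXX; (1,0)=-1→.O./OX./OXX; (1,2)=-1→.O./.XO/OXX
ply 2, X at OO./.X./OXX | (0,2)=-1→OOX/.X./OXX*; (1,0)=-1→OO./XX./OXX; (1,2)=-1→OO./.XX/OXX
ply 3, O at OOX/.X./OXX | (1,0)=+1→OOX/OX./OXX*; (1,2)=+0→OOX/.XO/OXX
ply 4: OOX/OX./OXX is terminal -1 (X); from .O./.X./OXX depth 7

O winning at [.O./.X./OXX]: True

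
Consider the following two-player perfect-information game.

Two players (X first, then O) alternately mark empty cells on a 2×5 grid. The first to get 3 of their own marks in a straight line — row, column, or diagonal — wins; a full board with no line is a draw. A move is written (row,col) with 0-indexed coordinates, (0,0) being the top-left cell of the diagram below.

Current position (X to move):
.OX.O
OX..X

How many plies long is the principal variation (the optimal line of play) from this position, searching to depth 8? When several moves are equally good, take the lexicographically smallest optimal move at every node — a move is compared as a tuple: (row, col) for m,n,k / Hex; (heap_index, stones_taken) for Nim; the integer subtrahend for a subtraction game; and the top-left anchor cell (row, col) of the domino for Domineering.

PV length from [.OX.O/OX..X]: 4 plies

p1 X@[.OX.O/OX..X]: (0,0)[XOX.O/OX..X]+0* (0,3)[.OXXO/OX..X]+0 (1,2)[.OX.O/OXX.X]+0 (1,3)[.OX.O/OX.XX]+0
p2 O@[XOX.O/OX..X]: (0,3)[XOXOO/OX..X]+0* (1,2)[XOX.O/OXO.X]+0 (1,3)[XOX.O/OX.OX]+0
p3 X@[XOXOO/OX..X]: (1,2)[XOXOO/OXX.X]+0* (1,3)[XOXOO/OX.XX]+0
p4 O@[XOXOO/OXX.X]: (1,3)[XOXOO/OXXOX]+0*
p5 X@[XOXOO/OXXOX] terminal +0; root [.OX.O/OX..X] d8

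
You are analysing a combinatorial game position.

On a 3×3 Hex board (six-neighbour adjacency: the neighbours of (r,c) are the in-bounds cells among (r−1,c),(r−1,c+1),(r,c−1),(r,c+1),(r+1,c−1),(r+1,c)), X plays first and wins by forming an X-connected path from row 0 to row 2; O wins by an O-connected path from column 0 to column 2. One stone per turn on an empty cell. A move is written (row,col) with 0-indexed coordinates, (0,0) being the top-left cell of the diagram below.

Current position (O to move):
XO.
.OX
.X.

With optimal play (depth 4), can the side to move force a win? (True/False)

ply 1, O at XO./.OX/.X. | (0,2)=+1→XOO/.OX/.X.*; (1,0)=-1→XO./OOX/.X.; (2,0)=-1→XO./.OX/OX.; (2,2)=-1→XO./.OX/.XO
ply 2, X at XOO/.OX/.X. | (1,0)=-1→XOO/XOX/.X.*; (2,0)=-1→XOO/.OX/XX.; (2,2)=-1→XOO/.OX/.XX
ply 3, O at XOO/XOX/.X. | (2,0)=+1→XOO/XOX/OX.*; (2,2)=-1→XOO/XOX/.XO
ply 4: XOO/XOX/OX. is terminal -1 (X); from XO./.OX/.X. depth 4

O winning at [XO./.OX/.X.]: True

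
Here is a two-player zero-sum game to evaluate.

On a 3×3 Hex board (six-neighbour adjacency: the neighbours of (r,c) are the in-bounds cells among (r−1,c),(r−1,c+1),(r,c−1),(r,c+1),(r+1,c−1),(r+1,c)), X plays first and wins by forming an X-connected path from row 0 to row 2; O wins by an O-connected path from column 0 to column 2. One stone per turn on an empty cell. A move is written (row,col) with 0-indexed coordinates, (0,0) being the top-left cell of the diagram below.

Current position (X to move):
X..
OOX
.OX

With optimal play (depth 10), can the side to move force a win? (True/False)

X winning at [X../OOX/.OX]: True

[X../OOX/.OX] X move#1: (0,1):-1/XX./OOX/.OX, (0,2):+1/X.X/OOX/.OX*, (2,0):-1/X../OOX/XOX
[X.X/OOX/.OX] end (terminal -1, O#2); searched X../OOX/.OX to 10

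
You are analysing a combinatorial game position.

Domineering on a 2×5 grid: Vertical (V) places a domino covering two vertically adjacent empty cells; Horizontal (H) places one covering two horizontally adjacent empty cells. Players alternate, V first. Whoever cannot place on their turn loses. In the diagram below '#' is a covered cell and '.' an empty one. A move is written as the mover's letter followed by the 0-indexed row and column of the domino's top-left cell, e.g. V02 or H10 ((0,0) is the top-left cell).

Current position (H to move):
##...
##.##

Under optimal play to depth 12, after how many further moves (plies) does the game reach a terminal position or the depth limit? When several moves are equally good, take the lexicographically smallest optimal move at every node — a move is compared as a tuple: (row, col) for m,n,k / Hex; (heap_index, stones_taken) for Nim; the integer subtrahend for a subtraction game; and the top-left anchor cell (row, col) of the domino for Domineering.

p1 H@[##.../##.##]: H02[####./##.##]+1* H03[##.##/##.##]-1
p2 V@[####./##.##] terminal -1; root [##.../##.##] d12

PV length from [##.../##.##]: 1 ply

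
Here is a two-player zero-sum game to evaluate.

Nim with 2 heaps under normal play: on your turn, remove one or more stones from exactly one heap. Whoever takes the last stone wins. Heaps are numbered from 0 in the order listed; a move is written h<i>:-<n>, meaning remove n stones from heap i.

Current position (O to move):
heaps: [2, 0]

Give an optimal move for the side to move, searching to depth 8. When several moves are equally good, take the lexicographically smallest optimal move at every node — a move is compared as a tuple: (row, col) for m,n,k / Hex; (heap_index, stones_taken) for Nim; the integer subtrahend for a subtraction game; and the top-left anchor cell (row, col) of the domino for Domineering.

O's best at [(2,0)]: h0:-2

[(2,0)] O move#1: h0:-1:-1/(1,0), h0:-2:+1/(0,0)*
[(0,0)] end (terminal -1, X#2); searched (2,0) to 8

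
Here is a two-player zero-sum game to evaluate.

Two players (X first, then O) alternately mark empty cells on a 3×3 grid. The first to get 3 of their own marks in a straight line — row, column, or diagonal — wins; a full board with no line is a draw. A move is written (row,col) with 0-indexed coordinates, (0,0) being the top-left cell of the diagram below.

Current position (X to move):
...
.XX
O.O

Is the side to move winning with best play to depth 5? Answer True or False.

X winning at [.../.XX/O.O]: True

p1 X@[.../.XX/O.O]: (0,0)[X../.XX/O.O]-1 (0,1)[.X./.XX/O.O]-1 (0,2)[..X/.XX/O.O]-1 (1,0)[.../XXX/O.O]+1* (2,1)[.../.XX/OXO]+1
p2 O@[.../XXX/O.O] terminal -1; root [.../.XX/O.O] d5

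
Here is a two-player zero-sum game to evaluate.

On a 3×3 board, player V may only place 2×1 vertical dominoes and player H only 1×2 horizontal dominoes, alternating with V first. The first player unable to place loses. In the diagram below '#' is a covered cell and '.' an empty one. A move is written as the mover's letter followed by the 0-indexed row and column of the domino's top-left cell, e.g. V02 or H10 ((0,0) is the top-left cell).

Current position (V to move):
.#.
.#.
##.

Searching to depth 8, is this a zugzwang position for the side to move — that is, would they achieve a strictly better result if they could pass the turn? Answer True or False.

[.#./.#./##.] V move#1: V00:+1/##./##./##.*, V02:+1/.##/.##/##., V12:+1/.#./.##/###
[##./##./##.] end (terminal -1, H#2); searched .#./.#./##. to 8
if V skipped the turn, H would face:
~ [.#./.#./##.] end (terminal -1, H#1); searched .#./.#./##. to 8
compare (V): move=+1 vs pass=+1

zugzwang(.#./.#./##., V) = False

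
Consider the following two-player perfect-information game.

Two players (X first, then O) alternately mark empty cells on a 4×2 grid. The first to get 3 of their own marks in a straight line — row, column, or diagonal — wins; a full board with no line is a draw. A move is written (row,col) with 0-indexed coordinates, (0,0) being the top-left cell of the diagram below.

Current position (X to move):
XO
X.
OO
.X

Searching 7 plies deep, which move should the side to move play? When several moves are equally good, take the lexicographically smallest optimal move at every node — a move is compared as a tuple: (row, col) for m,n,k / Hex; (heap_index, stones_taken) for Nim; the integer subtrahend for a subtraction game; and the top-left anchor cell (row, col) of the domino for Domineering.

p1 X@[XO/X./OO/.X]: (1,1)[XO/XX/OO/.X]+0* (3,0)[XO/X./OO/XX]-1
p2 O@[XO/XX/OO/.X]: (3,0)[XO/XX/OO/OX]+0*
p3 X@[XO/XX/OO/OX] terminal +0; root [XO/X./OO/.X] d7

X's best at [XO/X./OO/.X]: (1,1)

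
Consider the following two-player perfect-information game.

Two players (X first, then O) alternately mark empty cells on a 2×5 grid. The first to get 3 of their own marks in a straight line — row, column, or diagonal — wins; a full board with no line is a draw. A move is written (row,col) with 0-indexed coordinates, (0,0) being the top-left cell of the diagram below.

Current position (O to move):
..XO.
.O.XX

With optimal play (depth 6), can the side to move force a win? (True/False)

p1 O@[..XO./.O.XX]: (0,0)[O.XO./.O.XX]-1 (0,1)[.OXO./.O.XX]-1 (0,4)[..XOO/.O.XX]-1 (1,0)[..XO./OO.XX]-1 (1,2)[..XO./.OOXX]+0*
p2 X@[..XO./.OOXX]: (0,0)[X.XO./.OOXX]-1 (0,1)[.XXO./.OOXX]-1 (0,4)[..XOX/.OOXX]-1 (1,0)[..XO./XOOXX]+0*
p3 O@[..XO./XOOXX]: (0,0)[O.XO./XOOXX]+0* (0,1)[.OXO./XOOXX]+0 (0,4)[..XOO/XOOXX]+0
p4 X@[O.XO./XOOXX]: (0,1)[OXXO./XOOXX]+0* (0,4)[O.XOX/XOOXX]+0
p5 O@[OXXO./XOOXX]: (0,4)[OXXOO/XOOXX]+0*
p6 X@[OXXOO/XOOXX] terminal +0; root [..XO./.O.XX] d6

O winning at [..XO./.O.XX]: False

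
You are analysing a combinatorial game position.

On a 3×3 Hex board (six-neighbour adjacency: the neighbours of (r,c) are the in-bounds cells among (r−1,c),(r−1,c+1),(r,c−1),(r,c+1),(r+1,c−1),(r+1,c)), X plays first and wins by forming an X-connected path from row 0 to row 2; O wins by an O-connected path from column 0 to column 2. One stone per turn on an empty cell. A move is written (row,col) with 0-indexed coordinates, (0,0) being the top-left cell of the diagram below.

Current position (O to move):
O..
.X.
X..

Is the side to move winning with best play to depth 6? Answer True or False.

O winning at [O../.X./X..]: False

ply 1, O at O../.X./X.. | (0,1)=-1→OO./.X./X..*; (0,2)=-1→O.O/.X./X..; (1,0)=-1→O../OX./X..; (1,2)=-1→O../.XO/X..; (2,1)=-1→O../.X./XO.; (2,2)=-1→O../.X./X.O
ply 2, X at OO./.X./X.. | (0,2)=+1→OOX/.X./X..*; (1,0)=-1→OO./XX./X..; (1,2)=-1→OO./.XX/X..; (2,1)=-1→OO./.X./XX.; (2,2)=-1→OO./.X./X.X
ply 3: OOX/.X./X.. is terminal -1 (O); from O../.X./X.. depth 6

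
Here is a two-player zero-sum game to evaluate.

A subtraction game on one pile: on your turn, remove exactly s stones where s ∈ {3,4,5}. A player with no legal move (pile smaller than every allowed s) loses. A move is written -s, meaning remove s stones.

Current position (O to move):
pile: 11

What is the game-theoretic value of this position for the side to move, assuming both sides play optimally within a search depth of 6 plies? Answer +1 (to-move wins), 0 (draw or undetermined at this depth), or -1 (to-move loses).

value(11, O) = +1

p1 O@[11]: -3[8]+1* -4[7]-1 -5[6]-1
p2 X@[8]: -3[5]-1* -4[4]-1 -5[3]-1
p3 O@[5]: -3[2]+1* -4[1]+1 -5[0]+1
p4 X@[2] terminal -1; root [11] d6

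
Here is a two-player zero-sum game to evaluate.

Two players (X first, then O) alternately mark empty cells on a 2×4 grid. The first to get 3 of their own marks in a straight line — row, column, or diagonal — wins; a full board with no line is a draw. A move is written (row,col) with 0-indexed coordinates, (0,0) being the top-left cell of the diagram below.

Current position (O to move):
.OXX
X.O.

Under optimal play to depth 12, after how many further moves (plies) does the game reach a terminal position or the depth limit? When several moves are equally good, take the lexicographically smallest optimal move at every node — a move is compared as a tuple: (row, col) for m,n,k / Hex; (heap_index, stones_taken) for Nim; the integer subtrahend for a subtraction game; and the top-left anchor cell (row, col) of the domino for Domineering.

[.OXX/X.O.] O move#1: (0,0):+0/OOXX/X.O.*, (1,1):+0/.OXX/XOO., (1,3):+0/.OXX/X.OO
[OOXX/X.O.] X move#2: (1,1):+0/OOXX/XXO.*, (1,3):+0/OOXX/X.OX
[OOXX/XXO.] O move#3: (1,3):+0/OOXX/XXOO*
[OOXX/XXOO] end (terminal +0, X#4); searched .OXX/X.O. to 12

PV length from [.OXX/X.O.]: 3 plies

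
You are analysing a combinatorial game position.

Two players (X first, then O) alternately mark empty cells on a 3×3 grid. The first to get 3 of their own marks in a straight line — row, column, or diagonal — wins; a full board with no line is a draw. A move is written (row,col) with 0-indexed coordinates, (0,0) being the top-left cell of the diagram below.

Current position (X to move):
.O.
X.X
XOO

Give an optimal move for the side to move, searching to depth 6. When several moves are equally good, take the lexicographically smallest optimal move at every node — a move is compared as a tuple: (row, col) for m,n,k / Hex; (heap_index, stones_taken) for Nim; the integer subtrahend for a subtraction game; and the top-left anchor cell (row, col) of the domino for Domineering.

X's best at [.O./X.X/XOO]: (0,0)

[.O./X.X/XOO] X move#1: (0,0):+1/XO./X.X/XOO*, (0,2):-1/.OX/X.X/XOO, (1,1):+1/.O./XXX/XOO
[XO./X.X/XOO] end (terminal -1, O#2); searched .O./X.X/XOO to 6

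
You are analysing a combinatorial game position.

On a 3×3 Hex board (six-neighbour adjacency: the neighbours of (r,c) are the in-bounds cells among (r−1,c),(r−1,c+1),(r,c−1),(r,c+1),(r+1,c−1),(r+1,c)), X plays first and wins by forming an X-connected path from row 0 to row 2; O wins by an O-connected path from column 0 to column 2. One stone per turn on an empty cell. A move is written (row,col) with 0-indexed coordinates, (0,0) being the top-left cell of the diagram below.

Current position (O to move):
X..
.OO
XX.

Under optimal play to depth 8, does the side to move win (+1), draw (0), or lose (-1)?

p1 O@[X../.OO/XX.]: (0,1)[XO./.OO/XX.]-1 (0,2)[X.O/.OO/XX.]-1 (1,0)[X../OOO/XX.]+1* (2,2)[X../.OO/XXO]-1
p2 X@[X../OOO/XX.] terminal -1; root [X../.OO/XX.] d8

value(X../.OO/XX., O) = +1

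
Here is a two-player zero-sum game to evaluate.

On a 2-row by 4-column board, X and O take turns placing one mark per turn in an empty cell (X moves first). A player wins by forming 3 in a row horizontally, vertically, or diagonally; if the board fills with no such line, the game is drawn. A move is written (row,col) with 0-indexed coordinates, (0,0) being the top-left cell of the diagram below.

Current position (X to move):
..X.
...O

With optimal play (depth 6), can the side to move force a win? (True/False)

X winning at [..X./...O]: True

p1 X@[..X./...O]: (0,0)[X.X./...O]+0 (0,1)[.XX./...O]+1* (0,3)[..XX/...O]+0 (1,0)[..X./X..O]+0 (1,1)[..X./.X.O]+0 (1,2)[..X./..XO]+0
p2 O@[.XX./...O]: (0,0)[OXX./...O]-1* (0,3)[.XXO/...O]-1 (1,0)[.XX./O..O]-1 (1,1)[.XX./.O.O]-1 (1,2)[.XX./..OO]-1
p3 X@[OXX./...O]: (0,3)[OXXX/...O]+1* (1,0)[OXX./X..O]+0 (1,1)[OXX./.X.O]+0 (1,2)[OXX./..XO]+0
p4 O@[OXXX/...O] terminal -1; root [..X./...O] d6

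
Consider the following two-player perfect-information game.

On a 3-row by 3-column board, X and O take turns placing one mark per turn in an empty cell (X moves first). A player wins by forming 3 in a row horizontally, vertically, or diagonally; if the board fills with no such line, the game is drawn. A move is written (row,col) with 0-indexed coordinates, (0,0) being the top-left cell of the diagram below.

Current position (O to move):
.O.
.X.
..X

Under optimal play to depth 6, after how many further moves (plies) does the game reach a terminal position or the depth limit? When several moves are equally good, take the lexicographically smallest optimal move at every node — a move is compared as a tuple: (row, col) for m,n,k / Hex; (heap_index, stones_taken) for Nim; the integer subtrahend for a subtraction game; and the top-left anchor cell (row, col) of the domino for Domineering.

PV length from [.O./.X./..X]: 4 plies

ply 1, O at .O./.X./..X | (0,0)=-1→OO./.X./..X*; (0,2)=-1→.OO/.X./..X; (1,0)=-1→.O./OX./..X; (1,2)=-1→.O./.XO/..X; (2,0)=-1→.O./.X./O.X; (2,1)=-1→.O./.X./.OX
ply 2, X at OO./.X./..X | (0,2)=+1→OOX/.X./..X*; (1,0)=-1→OO./XX./..X; (1,2)=-1→OO./.XX/..X; (2,0)=-1→OO./.X./X.X; (2,1)=-1→OO./.X./.XX
ply 3, O at OOX/.X./..X | (1,0)=-1→OOX/OX./..X*; (1,2)=-1→OOX/.XO/..X; (2,0)=-1→OOX/.X./O.X; (2,1)=-1→OOX/.X./.OX
ply 4, X at OOX/OX./..X | (1,2)=+1→OOX/OXX/..X*; (2,0)=+1→OOX/OX./X.X; (2,1)=-1→OOX/OX./.XX
ply 5: OOX/OXX/..X is terminal -1 (O); from .O./.X./..X depth 6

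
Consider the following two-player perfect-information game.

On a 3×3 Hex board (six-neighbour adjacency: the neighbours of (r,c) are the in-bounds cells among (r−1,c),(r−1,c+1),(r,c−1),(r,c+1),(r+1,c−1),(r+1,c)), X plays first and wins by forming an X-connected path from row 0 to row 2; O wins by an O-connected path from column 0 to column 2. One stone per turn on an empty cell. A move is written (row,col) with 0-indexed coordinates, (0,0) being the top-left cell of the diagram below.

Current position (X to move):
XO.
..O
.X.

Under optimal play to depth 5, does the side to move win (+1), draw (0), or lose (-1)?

value(XO./..O/.X., X) = +1

ply 1, X at XO./..O/.X. | (0,2)=-1→XOX/..O/.X.; (1,0)=+1→XO./X.O/.X.*; (1,1)=+1→XO./.XO/.X.; (2,0)=-1→XO./..O/XX.; (2,2)=-1→XO./..O/.XX
ply 2, O at XO./X.O/.X. | (0,2)=-1→XOO/X.O/.X.*; (1,1)=-1→XO./XOO/.X.; (2,0)=-1→XO./X.O/OX.; (2,2)=-1→XO./X.O/.XO
ply 3, X at XOO/X.O/.X. | (1,1)=+1→XOO/XXO/.X.*; (2,0)=+1→XOO/X.O/XX.; (2,2)=+1→XOO/X.O/.XX
ply 4: XOO/XXO/.X. is terminal -1 (O); from XO./..O/.X. depth 5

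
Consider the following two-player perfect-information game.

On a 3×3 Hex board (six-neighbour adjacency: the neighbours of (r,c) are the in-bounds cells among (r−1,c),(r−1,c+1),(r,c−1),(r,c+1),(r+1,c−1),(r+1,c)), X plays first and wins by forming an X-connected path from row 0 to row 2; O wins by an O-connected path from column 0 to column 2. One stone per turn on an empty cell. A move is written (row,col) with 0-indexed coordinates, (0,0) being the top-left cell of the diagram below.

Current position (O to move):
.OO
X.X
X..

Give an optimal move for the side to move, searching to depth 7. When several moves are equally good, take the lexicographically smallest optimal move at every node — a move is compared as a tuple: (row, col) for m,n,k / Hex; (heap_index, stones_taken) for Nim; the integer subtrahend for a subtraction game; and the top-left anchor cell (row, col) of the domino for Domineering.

O's best at [.OO/X.X/X..]: (0,0)

p1 O@[.OO/X.X/X..]: (0,0)[OOO/X.X/X..]+1* (1,1)[.OO/XOX/X..]-1 (2,1)[.OO/X.X/XO.]-1 (2,2)[.OO/X.X/X.O]-1
p2 X@[OOO/X.X/X..] terminal -1; root [.OO/X.X/X..] d7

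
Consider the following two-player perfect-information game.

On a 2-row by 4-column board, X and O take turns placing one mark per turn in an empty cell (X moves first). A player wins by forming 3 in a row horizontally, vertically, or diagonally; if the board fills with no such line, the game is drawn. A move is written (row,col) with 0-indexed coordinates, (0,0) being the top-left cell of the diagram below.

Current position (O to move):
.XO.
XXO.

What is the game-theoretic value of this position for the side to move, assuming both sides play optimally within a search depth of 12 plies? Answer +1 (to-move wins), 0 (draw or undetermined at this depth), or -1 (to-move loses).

value(.XO./XXO., O) = 0

p1 O@[.XO./XXO.]: (0,0)[OXO./XXO.]+0* (0,3)[.XOO/XXO.]+0 (1,3)[.XO./XXOO]+0
p2 X@[OXO./XXO.]: (0,3)[OXOX/XXO.]+0* (1,3)[OXO./XXOX]+0
p3 O@[OXOX/XXO.]: (1,3)[OXOX/XXOO]+0*
p4 X@[OXOX/XXOO] terminal +0; root [.XO./XXO.] d12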